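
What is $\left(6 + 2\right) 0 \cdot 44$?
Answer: $0$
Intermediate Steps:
$\left(6 + 2\right) 0 \cdot 44 = 8 \cdot 0 \cdot 44 = 0 \cdot 44 = 0$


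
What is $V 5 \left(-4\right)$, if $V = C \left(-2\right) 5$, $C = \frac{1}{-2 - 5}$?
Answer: $- \frac{200}{7} \approx -28.571$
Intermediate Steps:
$C = - \frac{1}{7}$ ($C = \frac{1}{-7} = - \frac{1}{7} \approx -0.14286$)
$V = \frac{10}{7}$ ($V = \left(- \frac{1}{7}\right) \left(-2\right) 5 = \frac{2}{7} \cdot 5 = \frac{10}{7} \approx 1.4286$)
$V 5 \left(-4\right) = \frac{10}{7} \cdot 5 \left(-4\right) = \frac{50}{7} \left(-4\right) = - \frac{200}{7}$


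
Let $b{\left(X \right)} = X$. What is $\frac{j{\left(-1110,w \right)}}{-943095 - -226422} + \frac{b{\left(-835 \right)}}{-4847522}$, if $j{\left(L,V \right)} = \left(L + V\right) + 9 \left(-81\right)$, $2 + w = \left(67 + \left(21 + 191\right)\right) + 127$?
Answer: $\frac{7554616025}{3474088134306} \approx 0.0021746$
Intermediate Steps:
$w = 404$ ($w = -2 + \left(\left(67 + \left(21 + 191\right)\right) + 127\right) = -2 + \left(\left(67 + 212\right) + 127\right) = -2 + \left(279 + 127\right) = -2 + 406 = 404$)
$j{\left(L,V \right)} = -729 + L + V$ ($j{\left(L,V \right)} = \left(L + V\right) - 729 = -729 + L + V$)
$\frac{j{\left(-1110,w \right)}}{-943095 - -226422} + \frac{b{\left(-835 \right)}}{-4847522} = \frac{-729 - 1110 + 404}{-943095 - -226422} - \frac{835}{-4847522} = - \frac{1435}{-943095 + 226422} - - \frac{835}{4847522} = - \frac{1435}{-716673} + \frac{835}{4847522} = \left(-1435\right) \left(- \frac{1}{716673}\right) + \frac{835}{4847522} = \frac{1435}{716673} + \frac{835}{4847522} = \frac{7554616025}{3474088134306}$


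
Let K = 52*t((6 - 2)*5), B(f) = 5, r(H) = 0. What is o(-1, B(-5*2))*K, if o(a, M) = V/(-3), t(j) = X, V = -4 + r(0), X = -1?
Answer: -208/3 ≈ -69.333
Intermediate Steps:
V = -4 (V = -4 + 0 = -4)
t(j) = -1
o(a, M) = 4/3 (o(a, M) = -4/(-3) = -4*(-⅓) = 4/3)
K = -52 (K = 52*(-1) = -52)
o(-1, B(-5*2))*K = (4/3)*(-52) = -208/3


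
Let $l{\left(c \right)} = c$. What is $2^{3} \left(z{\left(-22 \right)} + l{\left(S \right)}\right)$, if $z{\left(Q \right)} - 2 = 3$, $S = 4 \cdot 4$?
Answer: $168$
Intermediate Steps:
$S = 16$
$z{\left(Q \right)} = 5$ ($z{\left(Q \right)} = 2 + 3 = 5$)
$2^{3} \left(z{\left(-22 \right)} + l{\left(S \right)}\right) = 2^{3} \left(5 + 16\right) = 8 \cdot 21 = 168$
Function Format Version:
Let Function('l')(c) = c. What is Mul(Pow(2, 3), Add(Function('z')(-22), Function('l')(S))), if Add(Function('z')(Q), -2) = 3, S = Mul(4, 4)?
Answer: 168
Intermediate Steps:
S = 16
Function('z')(Q) = 5 (Function('z')(Q) = Add(2, 3) = 5)
Mul(Pow(2, 3), Add(Function('z')(-22), Function('l')(S))) = Mul(Pow(2, 3), Add(5, 16)) = Mul(8, 21) = 168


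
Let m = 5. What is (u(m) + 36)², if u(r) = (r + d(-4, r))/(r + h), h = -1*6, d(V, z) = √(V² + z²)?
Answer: (31 - √41)² ≈ 605.01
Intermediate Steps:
h = -6
u(r) = (r + √(16 + r²))/(-6 + r) (u(r) = (r + √((-4)² + r²))/(r - 6) = (r + √(16 + r²))/(-6 + r))
(u(m) + 36)² = ((5 + √(16 + 5²))/(-6 + 5) + 36)² = ((5 + √(16 + 25))/(-1) + 36)² = (-(5 + √41) + 36)² = ((-5 - √41) + 36)² = (31 - √41)²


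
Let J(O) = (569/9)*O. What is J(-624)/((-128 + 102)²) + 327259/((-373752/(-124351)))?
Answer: 528751237633/4858776 ≈ 1.0882e+5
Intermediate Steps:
J(O) = 569*O/9 (J(O) = (569*(⅑))*O = 569*O/9)
J(-624)/((-128 + 102)²) + 327259/((-373752/(-124351))) = ((569/9)*(-624))/((-128 + 102)²) + 327259/((-373752/(-124351))) = -118352/(3*((-26)²)) + 327259/((-373752*(-1/124351))) = -118352/3/676 + 327259/(373752/124351) = -118352/3*1/676 + 327259*(124351/373752) = -2276/39 + 40694983909/373752 = 528751237633/4858776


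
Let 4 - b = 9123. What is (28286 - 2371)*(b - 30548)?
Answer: -1027970305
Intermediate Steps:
b = -9119 (b = 4 - 1*9123 = 4 - 9123 = -9119)
(28286 - 2371)*(b - 30548) = (28286 - 2371)*(-9119 - 30548) = 25915*(-39667) = -1027970305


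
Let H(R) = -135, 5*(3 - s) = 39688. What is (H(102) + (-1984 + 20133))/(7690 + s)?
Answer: -90070/1223 ≈ -73.647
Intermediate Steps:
s = -39673/5 (s = 3 - 1/5*39688 = 3 - 39688/5 = -39673/5 ≈ -7934.6)
(H(102) + (-1984 + 20133))/(7690 + s) = (-135 + (-1984 + 20133))/(7690 - 39673/5) = (-135 + 18149)/(-1223/5) = 18014*(-5/1223) = -90070/1223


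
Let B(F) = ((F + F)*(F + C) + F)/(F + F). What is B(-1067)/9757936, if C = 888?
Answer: -357/19515872 ≈ -1.8293e-5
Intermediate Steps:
B(F) = (F + 2*F*(888 + F))/(2*F) (B(F) = ((F + F)*(F + 888) + F)/(F + F) = ((2*F)*(888 + F) + F)/((2*F)) = (2*F*(888 + F) + F)*(1/(2*F)) = (F + 2*F*(888 + F))*(1/(2*F)) = (F + 2*F*(888 + F))/(2*F))
B(-1067)/9757936 = (1777/2 - 1067)/9757936 = -357/2*1/9757936 = -357/19515872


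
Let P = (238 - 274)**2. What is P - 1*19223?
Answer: -17927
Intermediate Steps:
P = 1296 (P = (-36)**2 = 1296)
P - 1*19223 = 1296 - 1*19223 = 1296 - 19223 = -17927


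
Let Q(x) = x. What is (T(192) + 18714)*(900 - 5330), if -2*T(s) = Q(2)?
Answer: -82898590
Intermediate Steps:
T(s) = -1 (T(s) = -1/2*2 = -1)
(T(192) + 18714)*(900 - 5330) = (-1 + 18714)*(900 - 5330) = 18713*(-4430) = -82898590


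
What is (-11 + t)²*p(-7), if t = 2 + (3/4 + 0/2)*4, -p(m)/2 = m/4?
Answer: 126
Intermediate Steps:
p(m) = -m/2 (p(m) = -2*m/4 = -m/2)
t = 5 (t = 2 + (3*(¼) + 0*(½))*4 = 2 + (¾ + 0)*4 = 2 + (¾)*4 = 2 + 3 = 5)
(-11 + t)²*p(-7) = (-11 + 5)²*(-½*(-7)) = (-6)²*(7/2) = 36*(7/2) = 126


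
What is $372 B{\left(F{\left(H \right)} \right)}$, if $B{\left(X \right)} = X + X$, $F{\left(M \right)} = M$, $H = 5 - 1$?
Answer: $2976$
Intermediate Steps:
$H = 4$
$B{\left(X \right)} = 2 X$
$372 B{\left(F{\left(H \right)} \right)} = 372 \cdot 2 \cdot 4 = 372 \cdot 8 = 2976$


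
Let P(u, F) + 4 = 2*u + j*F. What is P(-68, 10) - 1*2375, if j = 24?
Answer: -2275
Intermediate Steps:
P(u, F) = -4 + 2*u + 24*F (P(u, F) = -4 + (2*u + 24*F) = -4 + 2*u + 24*F)
P(-68, 10) - 1*2375 = (-4 + 2*(-68) + 24*10) - 1*2375 = (-4 - 136 + 240) - 2375 = 100 - 2375 = -2275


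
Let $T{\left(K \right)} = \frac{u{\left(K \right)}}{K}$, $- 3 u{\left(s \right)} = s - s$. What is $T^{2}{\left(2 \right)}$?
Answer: $0$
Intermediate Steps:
$u{\left(s \right)} = 0$ ($u{\left(s \right)} = - \frac{s - s}{3} = \left(- \frac{1}{3}\right) 0 = 0$)
$T{\left(K \right)} = 0$ ($T{\left(K \right)} = \frac{0}{K} = 0$)
$T^{2}{\left(2 \right)} = 0^{2} = 0$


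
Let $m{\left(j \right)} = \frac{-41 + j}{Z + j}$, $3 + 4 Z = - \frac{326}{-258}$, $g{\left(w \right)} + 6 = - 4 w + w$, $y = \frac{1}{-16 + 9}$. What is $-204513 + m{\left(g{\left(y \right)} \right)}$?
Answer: $- \frac{1109031945}{5423} \approx -2.0451 \cdot 10^{5}$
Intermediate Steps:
$y = - \frac{1}{7}$ ($y = \frac{1}{-7} = - \frac{1}{7} \approx -0.14286$)
$g{\left(w \right)} = -6 - 3 w$ ($g{\left(w \right)} = -6 + \left(- 4 w + w\right) = -6 - 3 w$)
$Z = - \frac{56}{129}$ ($Z = - \frac{3}{4} + \frac{\left(-326\right) \frac{1}{-258}}{4} = - \frac{3}{4} + \frac{\left(-326\right) \left(- \frac{1}{258}\right)}{4} = - \frac{3}{4} + \frac{1}{4} \cdot \frac{163}{129} = - \frac{3}{4} + \frac{163}{516} = - \frac{56}{129} \approx -0.43411$)
$m{\left(j \right)} = \frac{-41 + j}{- \frac{56}{129} + j}$
$-204513 + m{\left(g{\left(y \right)} \right)} = -204513 + \frac{129 \left(-41 - \frac{39}{7}\right)}{-56 + 129 \left(-6 - - \frac{3}{7}\right)} = -204513 + \frac{129 \left(-41 + \left(-6 + \frac{3}{7}\right)\right)}{-56 + 129 \left(-6 + \frac{3}{7}\right)} = -204513 + \frac{129 \left(-41 - \frac{39}{7}\right)}{-56 + 129 \left(- \frac{39}{7}\right)} = -204513 + 129 \frac{1}{-56 - \frac{5031}{7}} \left(- \frac{326}{7}\right) = -204513 + 129 \frac{1}{- \frac{5423}{7}} \left(- \frac{326}{7}\right) = -204513 + 129 \left(- \frac{7}{5423}\right) \left(- \frac{326}{7}\right) = -204513 + \frac{42054}{5423} = - \frac{1109031945}{5423}$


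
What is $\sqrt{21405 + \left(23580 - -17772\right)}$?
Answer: $3 \sqrt{6973} \approx 250.51$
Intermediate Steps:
$\sqrt{21405 + \left(23580 - -17772\right)} = \sqrt{21405 + \left(23580 + 17772\right)} = \sqrt{21405 + 41352} = \sqrt{62757} = 3 \sqrt{6973}$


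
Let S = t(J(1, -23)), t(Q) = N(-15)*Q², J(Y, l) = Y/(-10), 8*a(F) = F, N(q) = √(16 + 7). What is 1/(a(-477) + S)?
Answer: -2385000/142205533 - 400*√23/142205533 ≈ -0.016785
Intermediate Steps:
N(q) = √23
a(F) = F/8
J(Y, l) = -Y/10 (J(Y, l) = Y*(-⅒) = -Y/10)
t(Q) = √23*Q²
S = √23/100 (S = √23*(-⅒*1)² = √23*(-⅒)² = √23*(1/100) = √23/100 ≈ 0.047958)
1/(a(-477) + S) = 1/((⅛)*(-477) + √23/100) = 1/(-477/8 + √23/100)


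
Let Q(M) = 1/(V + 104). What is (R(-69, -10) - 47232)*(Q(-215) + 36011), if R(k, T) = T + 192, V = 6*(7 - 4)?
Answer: -103353394075/61 ≈ -1.6943e+9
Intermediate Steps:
V = 18 (V = 6*3 = 18)
R(k, T) = 192 + T
Q(M) = 1/122 (Q(M) = 1/(18 + 104) = 1/122)
(R(-69, -10) - 47232)*(Q(-215) + 36011) = ((192 - 10) - 47232)*(1/122 + 36011) = (182 - 47232)*(4393343/122) = -47050*4393343/122 = -103353394075/61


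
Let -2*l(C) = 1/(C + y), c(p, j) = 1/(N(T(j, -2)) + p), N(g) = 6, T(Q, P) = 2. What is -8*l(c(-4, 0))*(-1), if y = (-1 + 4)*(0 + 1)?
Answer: -8/7 ≈ -1.1429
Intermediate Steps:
y = 3 (y = 3*1 = 3)
c(p, j) = 1/(6 + p)
l(C) = -1/(2*(3 + C)) (l(C) = -1/(2*(C + 3)) = -1/(2*(3 + C)))
-8*l(c(-4, 0))*(-1) = -(-8)/(6 + 2/(6 - 4))*(-1) = -(-8)/(6 + 2/2)*(-1) = -(-8)/(6 + 2*(1/2))*(-1) = -(-8)/(6 + 1)*(-1) = -(-8)/7*(-1) = -8*(-1/7)*(-1) = (8/7)*(-1) = -8/7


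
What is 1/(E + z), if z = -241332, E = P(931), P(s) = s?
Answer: -1/240401 ≈ -4.1597e-6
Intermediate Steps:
E = 931
1/(E + z) = 1/(931 - 241332) = 1/(-240401) = -1/240401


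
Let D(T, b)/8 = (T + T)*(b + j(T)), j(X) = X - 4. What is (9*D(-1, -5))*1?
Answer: 1440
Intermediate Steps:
j(X) = -4 + X
D(T, b) = 16*T*(-4 + T + b) (D(T, b) = 8*((T + T)*(b + (-4 + T))) = 8*((2*T)*(-4 + T + b)) = 8*(2*T*(-4 + T + b)) = 16*T*(-4 + T + b))
(9*D(-1, -5))*1 = (9*(16*(-1)*(-4 - 1 - 5)))*1 = (9*(16*(-1)*(-10)))*1 = (9*160)*1 = 1440*1 = 1440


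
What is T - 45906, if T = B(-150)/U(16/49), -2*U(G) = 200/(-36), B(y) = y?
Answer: -45960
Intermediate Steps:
U(G) = 25/9 (U(G) = -100/(-36) = -100*(-1)/36 = -1/2*(-50/9) = 25/9)
T = -54 (T = -150/25/9 = -150*9/25 = -54)
T - 45906 = -54 - 45906 = -45960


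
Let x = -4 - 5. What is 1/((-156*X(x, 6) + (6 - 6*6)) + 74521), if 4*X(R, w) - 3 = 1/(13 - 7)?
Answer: 2/148735 ≈ 1.3447e-5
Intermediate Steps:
x = -9
X(R, w) = 19/24 (X(R, w) = ¾ + 1/(4*(13 - 7)) = ¾ + (¼)/6 = ¾ + (¼)*(⅙) = ¾ + 1/24 = 19/24)
1/((-156*X(x, 6) + (6 - 6*6)) + 74521) = 1/((-156*19/24 + (6 - 6*6)) + 74521) = 1/((-247/2 + (6 - 36)) + 74521) = 1/((-247/2 - 30) + 74521) = 1/(-307/2 + 74521) = 1/(148735/2) = 2/148735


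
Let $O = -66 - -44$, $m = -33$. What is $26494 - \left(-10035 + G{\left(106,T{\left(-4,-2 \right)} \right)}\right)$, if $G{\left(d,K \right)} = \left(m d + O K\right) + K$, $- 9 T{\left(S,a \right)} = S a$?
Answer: $\frac{120025}{3} \approx 40008.0$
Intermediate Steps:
$T{\left(S,a \right)} = - \frac{S a}{9}$
$O = -22$ ($O = -66 + 44 = -22$)
$G{\left(d,K \right)} = - 33 d - 21 K$ ($G{\left(d,K \right)} = \left(- 33 d - 22 K\right) + K = - 33 d - 21 K$)
$26494 - \left(-10035 + G{\left(106,T{\left(-4,-2 \right)} \right)}\right) = 26494 - \left(-10035 - \left(3498 + 21 \left(\left(- \frac{1}{9}\right) \left(-4\right) \left(-2\right)\right)\right)\right) = 26494 - \left(-10035 - \frac{10438}{3}\right) = 26494 - - \frac{40543}{3} = 26494 + \frac{40543}{3} = \frac{120025}{3}$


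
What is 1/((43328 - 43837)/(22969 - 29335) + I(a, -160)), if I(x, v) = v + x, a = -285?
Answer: -6366/2832361 ≈ -0.0022476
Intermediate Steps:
1/((43328 - 43837)/(22969 - 29335) + I(a, -160)) = 1/((43328 - 43837)/(22969 - 29335) + (-160 - 285)) = 1/(-509/(-6366) - 445) = 1/(-509*(-1/6366) - 445) = 1/(509/6366 - 445) = 1/(-2832361/6366) = -6366/2832361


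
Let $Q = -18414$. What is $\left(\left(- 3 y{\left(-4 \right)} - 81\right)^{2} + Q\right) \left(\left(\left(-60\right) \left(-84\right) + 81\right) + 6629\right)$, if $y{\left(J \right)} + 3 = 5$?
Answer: $-127428750$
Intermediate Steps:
$y{\left(J \right)} = 2$ ($y{\left(J \right)} = -3 + 5 = 2$)
$\left(\left(- 3 y{\left(-4 \right)} - 81\right)^{2} + Q\right) \left(\left(\left(-60\right) \left(-84\right) + 81\right) + 6629\right) = \left(\left(\left(-3\right) 2 - 81\right)^{2} - 18414\right) \left(\left(\left(-60\right) \left(-84\right) + 81\right) + 6629\right) = \left(\left(-6 - 81\right)^{2} - 18414\right) \left(\left(5040 + 81\right) + 6629\right) = \left(\left(-87\right)^{2} - 18414\right) \left(5121 + 6629\right) = \left(7569 - 18414\right) 11750 = \left(-10845\right) 11750 = -127428750$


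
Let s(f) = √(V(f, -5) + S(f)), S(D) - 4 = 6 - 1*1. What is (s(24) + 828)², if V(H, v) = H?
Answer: (828 + √33)² ≈ 6.9513e+5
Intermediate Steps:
S(D) = 9 (S(D) = 4 + (6 - 1*1) = 4 + (6 - 1) = 4 + 5 = 9)
s(f) = √(9 + f) (s(f) = √(f + 9) = √(9 + f))
(s(24) + 828)² = (√(9 + 24) + 828)² = (√33 + 828)² = (828 + √33)²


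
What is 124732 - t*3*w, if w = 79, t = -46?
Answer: 135634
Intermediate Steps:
124732 - t*3*w = 124732 - (-46*3)*79 = 124732 - (-138)*79 = 124732 - 1*(-10902) = 124732 + 10902 = 135634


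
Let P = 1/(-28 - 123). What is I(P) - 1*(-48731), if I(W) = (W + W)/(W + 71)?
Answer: 261198159/5360 ≈ 48731.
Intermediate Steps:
P = -1/151 (P = 1/(-151) = -1/151 ≈ -0.0066225)
I(W) = 2*W/(71 + W) (I(W) = (2*W)/(71 + W) = 2*W/(71 + W))
I(P) - 1*(-48731) = 2*(-1/151)/(71 - 1/151) - 1*(-48731) = 2*(-1/151)/(10720/151) + 48731 = 2*(-1/151)*(151/10720) + 48731 = -1/5360 + 48731 = 261198159/5360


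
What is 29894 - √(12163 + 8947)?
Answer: 29894 - √21110 ≈ 29749.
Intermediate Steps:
29894 - √(12163 + 8947) = 29894 - √21110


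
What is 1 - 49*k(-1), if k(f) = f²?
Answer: -48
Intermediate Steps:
1 - 49*k(-1) = 1 - 49*(-1)² = 1 - 49*1 = 1 - 49 = -48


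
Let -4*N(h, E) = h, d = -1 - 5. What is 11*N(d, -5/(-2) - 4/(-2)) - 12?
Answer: 9/2 ≈ 4.5000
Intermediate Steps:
d = -6
N(h, E) = -h/4
11*N(d, -5/(-2) - 4/(-2)) - 12 = 11*(-¼*(-6)) - 12 = 11*(3/2) - 12 = 33/2 - 12 = 9/2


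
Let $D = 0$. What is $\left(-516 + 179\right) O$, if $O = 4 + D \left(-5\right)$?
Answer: $-1348$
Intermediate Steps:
$O = 4$ ($O = 4 + 0 \left(-5\right) = 4 + 0 = 4$)
$\left(-516 + 179\right) O = \left(-516 + 179\right) 4 = \left(-337\right) 4 = -1348$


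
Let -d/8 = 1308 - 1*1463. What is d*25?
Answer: 31000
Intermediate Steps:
d = 1240 (d = -8*(1308 - 1*1463) = -8*(1308 - 1463) = -8*(-155) = 1240)
d*25 = 1240*25 = 31000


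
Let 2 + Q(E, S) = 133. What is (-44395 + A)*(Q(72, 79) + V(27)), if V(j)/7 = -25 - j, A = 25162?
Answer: 4481289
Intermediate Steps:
Q(E, S) = 131 (Q(E, S) = -2 + 133 = 131)
V(j) = -175 - 7*j (V(j) = 7*(-25 - j) = -175 - 7*j)
(-44395 + A)*(Q(72, 79) + V(27)) = (-44395 + 25162)*(131 + (-175 - 7*27)) = -19233*(131 + (-175 - 189)) = -19233*(131 - 364) = -19233*(-233) = 4481289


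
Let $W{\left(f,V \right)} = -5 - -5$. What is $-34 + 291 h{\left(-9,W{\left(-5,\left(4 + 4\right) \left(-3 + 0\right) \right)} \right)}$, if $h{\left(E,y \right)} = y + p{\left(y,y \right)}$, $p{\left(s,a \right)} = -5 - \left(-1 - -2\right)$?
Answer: $-1780$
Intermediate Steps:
$p{\left(s,a \right)} = -6$ ($p{\left(s,a \right)} = -5 - \left(-1 + 2\right) = -5 - 1 = -6$)
$W{\left(f,V \right)} = 0$ ($W{\left(f,V \right)} = -5 + 5 = 0$)
$h{\left(E,y \right)} = -6 + y$ ($h{\left(E,y \right)} = y - 6 = -6 + y$)
$-34 + 291 h{\left(-9,W{\left(-5,\left(4 + 4\right) \left(-3 + 0\right) \right)} \right)} = -34 + 291 \left(-6 + 0\right) = -34 + 291 \left(-6\right) = -34 - 1746 = -1780$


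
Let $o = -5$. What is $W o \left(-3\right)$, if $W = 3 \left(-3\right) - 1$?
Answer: $-150$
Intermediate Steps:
$W = -10$ ($W = -9 - 1 = -10$)
$W o \left(-3\right) = \left(-10\right) \left(-5\right) \left(-3\right) = 50 \left(-3\right) = -150$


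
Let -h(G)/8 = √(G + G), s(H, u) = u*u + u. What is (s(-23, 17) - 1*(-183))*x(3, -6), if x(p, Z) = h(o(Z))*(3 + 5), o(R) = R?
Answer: -62592*I*√3 ≈ -1.0841e+5*I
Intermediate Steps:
s(H, u) = u + u² (s(H, u) = u² + u = u + u²)
h(G) = -8*√2*√G (h(G) = -8*√(G + G) = -8*√2*√G)
x(p, Z) = -64*√2*√Z (x(p, Z) = (-8*√2*√Z)*(3 + 5) = -8*√2*√Z*8 = -64*√2*√Z)
(s(-23, 17) - 1*(-183))*x(3, -6) = (17*(1 + 17) - 1*(-183))*(-64*√2*√(-6)) = (17*18 + 183)*(-64*√2*I*√6) = (306 + 183)*(-128*I*√3) = 489*(-128*I*√3) = -62592*I*√3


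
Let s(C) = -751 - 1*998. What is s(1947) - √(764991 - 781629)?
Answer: -1749 - I*√16638 ≈ -1749.0 - 128.99*I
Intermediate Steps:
s(C) = -1749 (s(C) = -751 - 998 = -1749)
s(1947) - √(764991 - 781629) = -1749 - √(764991 - 781629) = -1749 - √(-16638) = -1749 - I*√16638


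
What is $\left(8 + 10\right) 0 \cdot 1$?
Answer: $0$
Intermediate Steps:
$\left(8 + 10\right) 0 \cdot 1 = 18 \cdot 0 = 0$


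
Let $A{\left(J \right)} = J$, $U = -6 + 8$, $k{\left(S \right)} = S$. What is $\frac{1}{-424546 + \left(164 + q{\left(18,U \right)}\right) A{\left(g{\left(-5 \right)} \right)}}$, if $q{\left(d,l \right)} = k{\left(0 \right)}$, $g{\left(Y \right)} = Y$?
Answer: $- \frac{1}{425366} \approx -2.3509 \cdot 10^{-6}$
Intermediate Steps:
$U = 2$
$q{\left(d,l \right)} = 0$
$\frac{1}{-424546 + \left(164 + q{\left(18,U \right)}\right) A{\left(g{\left(-5 \right)} \right)}} = \frac{1}{-424546 + \left(164 + 0\right) \left(-5\right)} = \frac{1}{-424546 + 164 \left(-5\right)} = \frac{1}{-424546 - 820} = \frac{1}{-425366} = - \frac{1}{425366}$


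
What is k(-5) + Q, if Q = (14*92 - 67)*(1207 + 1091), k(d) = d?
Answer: 2805853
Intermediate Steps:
Q = 2805858 (Q = (1288 - 67)*2298 = 1221*2298 = 2805858)
k(-5) + Q = -5 + 2805858 = 2805853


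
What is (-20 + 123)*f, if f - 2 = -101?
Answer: -10197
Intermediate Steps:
f = -99 (f = 2 - 101 = -99)
(-20 + 123)*f = (-20 + 123)*(-99) = 103*(-99) = -10197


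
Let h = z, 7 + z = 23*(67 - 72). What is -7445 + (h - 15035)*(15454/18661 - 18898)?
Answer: 5344827428323/18661 ≈ 2.8642e+8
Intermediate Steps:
z = -122 (z = -7 + 23*(67 - 72) = -7 + 23*(-5) = -7 - 115 = -122)
h = -122
-7445 + (h - 15035)*(15454/18661 - 18898) = -7445 + (-122 - 15035)*(15454/18661 - 18898) = -7445 - 15157*(15454*(1/18661) - 18898) = -7445 - 15157*(15454/18661 - 18898) = -7445 - 15157*(-352640124/18661) = -7445 + 5344966359468/18661 = 5344827428323/18661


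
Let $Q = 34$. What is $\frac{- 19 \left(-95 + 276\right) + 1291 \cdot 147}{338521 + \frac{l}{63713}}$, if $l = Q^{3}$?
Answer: $\frac{11872152994}{21568227777} \approx 0.55045$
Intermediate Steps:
$l = 39304$ ($l = 34^{3} = 39304$)
$\frac{- 19 \left(-95 + 276\right) + 1291 \cdot 147}{338521 + \frac{l}{63713}} = \frac{- 19 \left(-95 + 276\right) + 1291 \cdot 147}{338521 + \frac{39304}{63713}} = \frac{\left(-19\right) 181 + 189777}{338521 + 39304 \cdot \frac{1}{63713}} = \frac{-3439 + 189777}{338521 + \frac{39304}{63713}} = \frac{186338}{\frac{21568227777}{63713}} = 186338 \cdot \frac{63713}{21568227777} = \frac{11872152994}{21568227777}$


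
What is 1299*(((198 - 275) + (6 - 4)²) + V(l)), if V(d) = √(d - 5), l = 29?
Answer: -94827 + 2598*√6 ≈ -88463.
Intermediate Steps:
V(d) = √(-5 + d)
1299*(((198 - 275) + (6 - 4)²) + V(l)) = 1299*(((198 - 275) + (6 - 4)²) + √(-5 + 29)) = 1299*((-77 + 2²) + √24) = 1299*((-77 + 4) + 2*√6) = 1299*(-73 + 2*√6) = -94827 + 2598*√6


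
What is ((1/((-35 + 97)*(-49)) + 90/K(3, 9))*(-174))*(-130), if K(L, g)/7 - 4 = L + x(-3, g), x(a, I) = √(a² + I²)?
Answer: -3092843910/62279 + 6107400*√10/287 ≈ 17633.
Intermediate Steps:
x(a, I) = √(I² + a²)
K(L, g) = 28 + 7*L + 7*√(9 + g²) (K(L, g) = 28 + 7*(L + √(g² + (-3)²)) = 28 + 7*(L + √(g² + 9)) = 28 + 7*(L + √(9 + g²)) = 28 + (7*L + 7*√(9 + g²)) = 28 + 7*L + 7*√(9 + g²))
((1/((-35 + 97)*(-49)) + 90/K(3, 9))*(-174))*(-130) = ((1/((-35 + 97)*(-49)) + 90/(28 + 7*3 + 7*√(9 + 9²)))*(-174))*(-130) = ((-1/49/62 + 90/(28 + 21 + 7*√(9 + 81)))*(-174))*(-130) = (((1/62)*(-1/49) + 90/(28 + 21 + 7*√90))*(-174))*(-130) = ((-1/3038 + 90/(28 + 21 + 7*(3*√10)))*(-174))*(-130) = ((-1/3038 + 90/(28 + 21 + 21*√10))*(-174))*(-130) = ((-1/3038 + 90/(49 + 21*√10))*(-174))*(-130) = (87/1519 - 15660/(49 + 21*√10))*(-130) = -11310/1519 + 2035800/(49 + 21*√10)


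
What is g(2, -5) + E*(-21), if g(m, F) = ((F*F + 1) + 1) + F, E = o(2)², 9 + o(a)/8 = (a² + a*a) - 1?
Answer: -5354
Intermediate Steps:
o(a) = -80 + 16*a² (o(a) = -72 + 8*((a² + a*a) - 1) = -72 + 8*((a² + a²) - 1) = -72 + 8*(2*a² - 1) = -72 + 8*(-1 + 2*a²) = -72 + (-8 + 16*a²) = -80 + 16*a²)
E = 256 (E = (-80 + 16*2²)² = (-80 + 16*4)² = (-80 + 64)² = (-16)² = 256)
g(m, F) = 2 + F + F² (g(m, F) = ((F² + 1) + 1) + F = ((1 + F²) + 1) + F = (2 + F²) + F = 2 + F + F²)
g(2, -5) + E*(-21) = (2 - 5 + (-5)²) + 256*(-21) = (2 - 5 + 25) - 5376 = 22 - 5376 = -5354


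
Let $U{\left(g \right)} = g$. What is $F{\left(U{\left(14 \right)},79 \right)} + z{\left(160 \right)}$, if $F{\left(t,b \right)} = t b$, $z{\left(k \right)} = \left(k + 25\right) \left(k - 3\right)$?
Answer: $30151$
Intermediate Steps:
$z{\left(k \right)} = \left(-3 + k\right) \left(25 + k\right)$ ($z{\left(k \right)} = \left(25 + k\right) \left(-3 + k\right) = \left(-3 + k\right) \left(25 + k\right)$)
$F{\left(t,b \right)} = b t$
$F{\left(U{\left(14 \right)},79 \right)} + z{\left(160 \right)} = 79 \cdot 14 + \left(-75 + 160^{2} + 22 \cdot 160\right) = 1106 + \left(-75 + 25600 + 3520\right) = 1106 + 29045 = 30151$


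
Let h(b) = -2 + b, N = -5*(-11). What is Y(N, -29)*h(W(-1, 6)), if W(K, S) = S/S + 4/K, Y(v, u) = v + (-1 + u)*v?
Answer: 7975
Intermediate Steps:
N = 55
Y(v, u) = v + v*(-1 + u)
W(K, S) = 1 + 4/K
Y(N, -29)*h(W(-1, 6)) = (-29*55)*(-2 + (4 - 1)/(-1)) = -1595*(-2 - 1*3) = -1595*(-2 - 3) = -1595*(-5) = 7975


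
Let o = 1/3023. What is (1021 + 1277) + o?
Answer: 6946855/3023 ≈ 2298.0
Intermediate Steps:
o = 1/3023 ≈ 0.00033080
(1021 + 1277) + o = (1021 + 1277) + 1/3023 = 2298 + 1/3023 = 6946855/3023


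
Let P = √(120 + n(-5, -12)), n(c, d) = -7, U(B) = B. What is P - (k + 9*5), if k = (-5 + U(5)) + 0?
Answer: -45 + √113 ≈ -34.370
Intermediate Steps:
P = √113 (P = √(120 - 7) = √113 ≈ 10.630)
k = 0 (k = (-5 + 5) + 0 = 0 + 0 = 0)
P - (k + 9*5) = √113 - (0 + 9*5) = √113 - (0 + 45) = √113 - 1*45 = √113 - 45 = -45 + √113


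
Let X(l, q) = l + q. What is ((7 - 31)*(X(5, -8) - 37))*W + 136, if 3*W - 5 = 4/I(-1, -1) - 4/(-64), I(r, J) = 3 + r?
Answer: 2396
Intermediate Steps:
W = 113/48 (W = 5/3 + (4/(3 - 1) - 4/(-64))/3 = 5/3 + (4/2 - 4*(-1/64))/3 = 5/3 + (4*(½) + 1/16)/3 = 5/3 + (2 + 1/16)/3 = 5/3 + (⅓)*(33/16) = 5/3 + 11/16 = 113/48 ≈ 2.3542)
((7 - 31)*(X(5, -8) - 37))*W + 136 = ((7 - 31)*((5 - 8) - 37))*(113/48) + 136 = -24*(-3 - 37)*(113/48) + 136 = -24*(-40)*(113/48) + 136 = 960*(113/48) + 136 = 2260 + 136 = 2396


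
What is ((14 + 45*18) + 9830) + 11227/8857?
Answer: 94373705/8857 ≈ 10655.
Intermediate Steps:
((14 + 45*18) + 9830) + 11227/8857 = ((14 + 810) + 9830) + 11227*(1/8857) = (824 + 9830) + 11227/8857 = 10654 + 11227/8857 = 94373705/8857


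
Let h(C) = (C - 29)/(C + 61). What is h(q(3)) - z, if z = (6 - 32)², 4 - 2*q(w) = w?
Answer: -27735/41 ≈ -676.46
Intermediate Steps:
q(w) = 2 - w/2
z = 676 (z = (-26)² = 676)
h(C) = (-29 + C)/(61 + C)
h(q(3)) - z = (-29 + (2 - ½*3))/(61 + (2 - ½*3)) - 1*676 = (-29 + (2 - 3/2))/(61 + (2 - 3/2)) - 676 = (-29 + ½)/(61 + ½) - 676 = -57/2/(123/2) - 676 = (2/123)*(-57/2) - 676 = -19/41 - 676 = -27735/41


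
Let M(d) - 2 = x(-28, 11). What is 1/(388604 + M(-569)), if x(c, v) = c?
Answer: 1/388578 ≈ 2.5735e-6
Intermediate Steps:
M(d) = -26 (M(d) = 2 - 28 = -26)
1/(388604 + M(-569)) = 1/(388604 - 26) = 1/388578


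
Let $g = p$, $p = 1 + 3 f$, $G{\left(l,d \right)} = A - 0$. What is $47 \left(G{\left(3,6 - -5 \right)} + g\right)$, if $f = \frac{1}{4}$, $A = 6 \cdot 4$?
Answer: $\frac{4841}{4} \approx 1210.3$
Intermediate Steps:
$A = 24$
$f = \frac{1}{4} \approx 0.25$
$G{\left(l,d \right)} = 24$ ($G{\left(l,d \right)} = 24 - 0 = 24 + 0 = 24$)
$p = \frac{7}{4}$ ($p = 1 + 3 \cdot \frac{1}{4} = 1 + \frac{3}{4} = \frac{7}{4} \approx 1.75$)
$g = \frac{7}{4} \approx 1.75$
$47 \left(G{\left(3,6 - -5 \right)} + g\right) = 47 \left(24 + \frac{7}{4}\right) = 47 \cdot \frac{103}{4} = \frac{4841}{4}$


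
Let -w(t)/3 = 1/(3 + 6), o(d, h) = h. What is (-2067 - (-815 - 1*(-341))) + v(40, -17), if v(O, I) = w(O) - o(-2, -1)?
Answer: -4777/3 ≈ -1592.3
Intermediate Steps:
w(t) = -⅓ (w(t) = -3/(3 + 6) = -3/9 = -3*⅑ = -⅓)
v(O, I) = ⅔ (v(O, I) = -⅓ - 1*(-1) = -⅓ + 1 = ⅔)
(-2067 - (-815 - 1*(-341))) + v(40, -17) = (-2067 - (-815 - 1*(-341))) + ⅔ = (-2067 - (-815 + 341)) + ⅔ = (-2067 - 1*(-474)) + ⅔ = (-2067 + 474) + ⅔ = -1593 + ⅔ = -4777/3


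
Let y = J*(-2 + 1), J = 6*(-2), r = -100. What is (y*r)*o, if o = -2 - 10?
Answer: 14400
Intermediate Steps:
J = -12
y = 12 (y = -12*(-2 + 1) = -12*(-1) = 12)
o = -12
(y*r)*o = (12*(-100))*(-12) = -1200*(-12) = 14400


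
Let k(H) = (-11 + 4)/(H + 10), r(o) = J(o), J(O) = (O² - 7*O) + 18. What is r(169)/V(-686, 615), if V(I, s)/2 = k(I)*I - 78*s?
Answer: -4629924/16216261 ≈ -0.28551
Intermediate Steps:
J(O) = 18 + O² - 7*O
r(o) = 18 + o² - 7*o
k(H) = -7/(10 + H)
V(I, s) = -156*s - 14*I/(10 + I) (V(I, s) = 2*((-7/(10 + I))*I - 78*s) = 2*(-7*I/(10 + I) - 78*s) = 2*(-78*s - 7*I/(10 + I)) = -156*s - 14*I/(10 + I))
r(169)/V(-686, 615) = (18 + 169² - 7*169)/((2*(-7*(-686) - 78*615*(10 - 686))/(10 - 686))) = (18 + 28561 - 1183)/((2*(4802 - 78*615*(-676))/(-676))) = 27396/((2*(-1/676)*(4802 + 32427720))) = 27396/((2*(-1/676)*32432522)) = 27396/(-16216261/169) = 27396*(-169/16216261) = -4629924/16216261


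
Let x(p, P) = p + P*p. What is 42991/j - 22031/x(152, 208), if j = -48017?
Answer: -2423600615/1525404056 ≈ -1.5888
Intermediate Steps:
42991/j - 22031/x(152, 208) = 42991/(-48017) - 22031*1/(152*(1 + 208)) = 42991*(-1/48017) - 22031/(152*209) = -42991/48017 - 22031/31768 = -2423600615/1525404056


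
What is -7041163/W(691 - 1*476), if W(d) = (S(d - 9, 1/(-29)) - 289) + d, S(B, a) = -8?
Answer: 7041163/82 ≈ 85868.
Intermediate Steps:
W(d) = -297 + d (W(d) = (-8 - 289) + d = -297 + d)
-7041163/W(691 - 1*476) = -7041163/(-297 + (691 - 1*476)) = -7041163/(-297 + (691 - 476)) = -7041163/(-297 + 215) = -7041163/(-82) = -7041163*(-1/82) = 7041163/82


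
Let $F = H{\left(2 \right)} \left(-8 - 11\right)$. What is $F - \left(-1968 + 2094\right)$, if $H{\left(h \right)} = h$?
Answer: $-164$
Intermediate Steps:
$F = -38$ ($F = 2 \left(-8 - 11\right) = 2 \left(-19\right) = -38$)
$F - \left(-1968 + 2094\right) = -38 - \left(-1968 + 2094\right) = -38 - 126 = -164$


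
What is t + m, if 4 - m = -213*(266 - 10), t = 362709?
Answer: 417241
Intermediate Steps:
m = 54532 (m = 4 - (-213)*(266 - 10) = 4 - (-213)*256 = 4 - 1*(-54528) = 4 + 54528 = 54532)
t + m = 362709 + 54532 = 417241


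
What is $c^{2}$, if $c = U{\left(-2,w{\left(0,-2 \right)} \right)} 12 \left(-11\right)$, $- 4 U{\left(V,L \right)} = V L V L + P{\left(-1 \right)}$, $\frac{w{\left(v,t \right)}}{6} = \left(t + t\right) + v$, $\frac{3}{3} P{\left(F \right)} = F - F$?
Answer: $5780865024$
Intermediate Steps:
$P{\left(F \right)} = 0$ ($P{\left(F \right)} = F - F = 0$)
$w{\left(v,t \right)} = 6 v + 12 t$ ($w{\left(v,t \right)} = 6 \left(\left(t + t\right) + v\right) = 6 \left(2 t + v\right) = 6 \left(v + 2 t\right) = 6 v + 12 t$)
$U{\left(V,L \right)} = - \frac{L^{2} V^{2}}{4}$ ($U{\left(V,L \right)} = - \frac{V L V L + 0}{4} = - \frac{L V V L + 0}{4} = - \frac{L V^{2} L + 0}{4} = - \frac{L^{2} V^{2} + 0}{4} = - \frac{L^{2} V^{2}}{4}$)
$c = 76032$ ($c = - \frac{\left(6 \cdot 0 + 12 \left(-2\right)\right)^{2} \left(-2\right)^{2}}{4} \cdot 12 \left(-11\right) = \left(- \frac{1}{4}\right) \left(0 - 24\right)^{2} \cdot 4 \cdot 12 \left(-11\right) = \left(- \frac{1}{4}\right) \left(-24\right)^{2} \cdot 4 \cdot 12 \left(-11\right) = \left(- \frac{1}{4}\right) 576 \cdot 4 \cdot 12 \left(-11\right) = \left(-576\right) 12 \left(-11\right) = \left(-6912\right) \left(-11\right) = 76032$)
$c^{2} = 76032^{2} = 5780865024$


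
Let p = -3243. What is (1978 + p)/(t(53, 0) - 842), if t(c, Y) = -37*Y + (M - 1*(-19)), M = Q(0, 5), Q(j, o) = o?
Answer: 1265/818 ≈ 1.5465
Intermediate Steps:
M = 5
t(c, Y) = 24 - 37*Y (t(c, Y) = -37*Y + (5 - 1*(-19)) = -37*Y + (5 + 19) = -37*Y + 24 = 24 - 37*Y)
(1978 + p)/(t(53, 0) - 842) = (1978 - 3243)/((24 - 37*0) - 842) = -1265/((24 + 0) - 842) = -1265/(24 - 842) = -1265/(-818) = -1265*(-1/818) = 1265/818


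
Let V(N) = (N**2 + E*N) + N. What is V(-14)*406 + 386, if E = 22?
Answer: -50770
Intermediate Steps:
V(N) = N**2 + 23*N (V(N) = (N**2 + 22*N) + N = N**2 + 23*N)
V(-14)*406 + 386 = -14*(23 - 14)*406 + 386 = -14*9*406 + 386 = -126*406 + 386 = -51156 + 386 = -50770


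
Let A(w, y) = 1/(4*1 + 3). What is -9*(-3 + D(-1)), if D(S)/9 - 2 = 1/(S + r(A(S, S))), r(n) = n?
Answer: -81/2 ≈ -40.500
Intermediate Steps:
A(w, y) = 1/7 (A(w, y) = 1/(4 + 3) = 1/7)
D(S) = 18 + 9/(1/7 + S) (D(S) = 18 + 9/(S + 1/7) = 18 + 9/(1/7 + S))
-9*(-3 + D(-1)) = -9*(-3 + 9*(9 + 14*(-1))/(1 + 7*(-1))) = -9*(-3 + 9*(9 - 14)/(1 - 7)) = -9*(-3 + 9*(-5)/(-6)) = -9*(-3 + 9*(-1/6)*(-5)) = -9*(-3 + 15/2) = -9*9/2 = -81/2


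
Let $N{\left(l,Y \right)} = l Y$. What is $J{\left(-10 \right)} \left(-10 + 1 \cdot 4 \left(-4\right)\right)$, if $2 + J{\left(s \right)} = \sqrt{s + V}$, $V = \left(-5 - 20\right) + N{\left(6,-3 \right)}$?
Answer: $52 - 26 i \sqrt{53} \approx 52.0 - 189.28 i$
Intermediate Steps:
$N{\left(l,Y \right)} = Y l$
$V = -43$ ($V = \left(-5 - 20\right) - 18 = -25 - 18 = -43$)
$J{\left(s \right)} = -2 + \sqrt{-43 + s}$ ($J{\left(s \right)} = -2 + \sqrt{s - 43} = -2 + \sqrt{-43 + s}$)
$J{\left(-10 \right)} \left(-10 + 1 \cdot 4 \left(-4\right)\right) = \left(-2 + \sqrt{-43 - 10}\right) \left(-10 + 1 \cdot 4 \left(-4\right)\right) = \left(-2 + \sqrt{-53}\right) \left(-10 + 4 \left(-4\right)\right) = \left(-2 + i \sqrt{53}\right) \left(-10 - 16\right) = \left(-2 + i \sqrt{53}\right) \left(-26\right) = 52 - 26 i \sqrt{53}$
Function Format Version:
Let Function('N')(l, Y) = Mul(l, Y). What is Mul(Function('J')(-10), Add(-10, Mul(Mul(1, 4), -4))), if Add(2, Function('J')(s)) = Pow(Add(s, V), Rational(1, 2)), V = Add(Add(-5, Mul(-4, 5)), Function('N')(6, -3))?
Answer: Add(52, Mul(-26, I, Pow(53, Rational(1, 2)))) ≈ Add(52.000, Mul(-189.28, I))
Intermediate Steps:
Function('N')(l, Y) = Mul(Y, l)
V = -43 (V = Add(Add(-5, Mul(-4, 5)), Mul(-3, 6)) = Add(Add(-5, -20), -18) = Add(-25, -18) = -43)
Function('J')(s) = Add(-2, Pow(Add(-43, s), Rational(1, 2))) (Function('J')(s) = Add(-2, Pow(Add(s, -43), Rational(1, 2))) = Add(-2, Pow(Add(-43, s), Rational(1, 2))))
Mul(Function('J')(-10), Add(-10, Mul(Mul(1, 4), -4))) = Mul(Add(-2, Pow(Add(-43, -10), Rational(1, 2))), Add(-10, Mul(Mul(1, 4), -4))) = Mul(Add(-2, Pow(-53, Rational(1, 2))), Add(-10, Mul(4, -4))) = Mul(Add(-2, Mul(I, Pow(53, Rational(1, 2)))), Add(-10, -16)) = Mul(Add(-2, Mul(I, Pow(53, Rational(1, 2)))), -26) = Add(52, Mul(-26, I, Pow(53, Rational(1, 2))))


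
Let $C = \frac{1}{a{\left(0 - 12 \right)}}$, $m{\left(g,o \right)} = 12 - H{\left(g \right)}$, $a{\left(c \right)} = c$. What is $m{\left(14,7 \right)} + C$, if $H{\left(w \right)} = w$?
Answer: $- \frac{25}{12} \approx -2.0833$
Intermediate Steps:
$m{\left(g,o \right)} = 12 - g$
$C = - \frac{1}{12}$ ($C = \frac{1}{0 - 12} = \frac{1}{-12} = - \frac{1}{12} \approx -0.083333$)
$m{\left(14,7 \right)} + C = \left(12 - 14\right) - \frac{1}{12} = -2 - \frac{1}{12} = - \frac{25}{12}$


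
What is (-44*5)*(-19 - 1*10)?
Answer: 6380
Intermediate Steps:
(-44*5)*(-19 - 1*10) = -220*(-19 - 10) = -220*(-29) = 6380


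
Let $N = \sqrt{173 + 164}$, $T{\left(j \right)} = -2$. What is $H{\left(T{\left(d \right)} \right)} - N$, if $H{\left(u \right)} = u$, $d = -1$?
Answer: $-2 - \sqrt{337} \approx -20.358$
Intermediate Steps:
$N = \sqrt{337} \approx 18.358$
$H{\left(T{\left(d \right)} \right)} - N = -2 - \sqrt{337}$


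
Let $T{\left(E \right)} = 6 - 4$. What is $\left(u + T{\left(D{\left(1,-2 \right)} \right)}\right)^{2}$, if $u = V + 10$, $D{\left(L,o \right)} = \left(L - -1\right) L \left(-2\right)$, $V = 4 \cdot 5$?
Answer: $1024$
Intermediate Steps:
$V = 20$
$D{\left(L,o \right)} = - 2 L \left(1 + L\right)$ ($D{\left(L,o \right)} = \left(L + 1\right) L \left(-2\right) = \left(1 + L\right) L \left(-2\right) = L \left(1 + L\right) \left(-2\right) = - 2 L \left(1 + L\right)$)
$T{\left(E \right)} = 2$ ($T{\left(E \right)} = 6 - 4 = 2$)
$u = 30$ ($u = 20 + 10 = 30$)
$\left(u + T{\left(D{\left(1,-2 \right)} \right)}\right)^{2} = \left(30 + 2\right)^{2} = 32^{2} = 1024$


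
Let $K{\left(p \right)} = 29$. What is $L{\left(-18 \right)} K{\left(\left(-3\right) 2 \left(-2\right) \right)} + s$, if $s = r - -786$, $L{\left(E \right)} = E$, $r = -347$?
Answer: $-83$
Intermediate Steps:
$s = 439$ ($s = -347 - -786 = -347 + 786 = 439$)
$L{\left(-18 \right)} K{\left(\left(-3\right) 2 \left(-2\right) \right)} + s = \left(-18\right) 29 + 439 = -522 + 439 = -83$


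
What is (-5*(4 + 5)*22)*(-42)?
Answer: 41580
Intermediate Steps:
(-5*(4 + 5)*22)*(-42) = (-5*9*22)*(-42) = -45*22*(-42) = -990*(-42) = 41580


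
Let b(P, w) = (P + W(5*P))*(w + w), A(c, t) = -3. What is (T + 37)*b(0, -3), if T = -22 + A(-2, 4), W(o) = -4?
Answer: 288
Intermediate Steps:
T = -25 (T = -22 - 3 = -25)
b(P, w) = 2*w*(-4 + P) (b(P, w) = (P - 4)*(w + w) = (-4 + P)*(2*w) = 2*w*(-4 + P))
(T + 37)*b(0, -3) = (-25 + 37)*(2*(-3)*(-4 + 0)) = 12*(2*(-3)*(-4)) = 12*24 = 288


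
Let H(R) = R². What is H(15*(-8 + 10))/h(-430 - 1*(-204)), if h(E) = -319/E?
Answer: 203400/319 ≈ 637.62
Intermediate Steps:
H(15*(-8 + 10))/h(-430 - 1*(-204)) = (15*(-8 + 10))²/((-319/(-430 - 1*(-204)))) = (15*2)²/((-319/(-430 + 204))) = 30²/((-319/(-226))) = 900/((-319*(-1/226))) = 900/(319/226) = 900*(226/319) = 203400/319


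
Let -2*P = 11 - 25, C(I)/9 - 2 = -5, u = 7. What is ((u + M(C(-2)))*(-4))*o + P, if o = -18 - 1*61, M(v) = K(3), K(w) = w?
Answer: 3167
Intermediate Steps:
C(I) = -27 (C(I) = 18 + 9*(-5) = 18 - 45 = -27)
M(v) = 3
o = -79 (o = -18 - 61 = -79)
P = 7 (P = -(11 - 25)/2 = -1/2*(-14) = 7)
((u + M(C(-2)))*(-4))*o + P = ((7 + 3)*(-4))*(-79) + 7 = (10*(-4))*(-79) + 7 = -40*(-79) + 7 = 3160 + 7 = 3167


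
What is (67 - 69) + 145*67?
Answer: 9713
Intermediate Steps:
(67 - 69) + 145*67 = -2 + 9715 = 9713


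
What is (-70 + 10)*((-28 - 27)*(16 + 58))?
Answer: 244200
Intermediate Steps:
(-70 + 10)*((-28 - 27)*(16 + 58)) = -(-3300)*74 = -60*(-4070) = 244200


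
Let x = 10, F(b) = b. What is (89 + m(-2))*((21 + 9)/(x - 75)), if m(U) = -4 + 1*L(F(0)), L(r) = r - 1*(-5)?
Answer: -540/13 ≈ -41.538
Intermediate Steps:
L(r) = 5 + r (L(r) = r + 5 = 5 + r)
m(U) = 1 (m(U) = -4 + 1*(5 + 0) = -4 + 1*5 = -4 + 5 = 1)
(89 + m(-2))*((21 + 9)/(x - 75)) = (89 + 1)*((21 + 9)/(10 - 75)) = 90*(30/(-65)) = 90*(30*(-1/65)) = 90*(-6/13) = -540/13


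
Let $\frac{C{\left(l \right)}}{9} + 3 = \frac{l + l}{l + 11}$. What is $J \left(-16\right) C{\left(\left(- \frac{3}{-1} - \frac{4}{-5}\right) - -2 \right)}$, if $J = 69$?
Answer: $\frac{160632}{7} \approx 22947.0$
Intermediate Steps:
$C{\left(l \right)} = -27 + \frac{18 l}{11 + l}$ ($C{\left(l \right)} = -27 + 9 \frac{l + l}{l + 11} = -27 + 9 \frac{2 l}{11 + l} = -27 + \frac{18 l}{11 + l}$)
$J \left(-16\right) C{\left(\left(- \frac{3}{-1} - \frac{4}{-5}\right) - -2 \right)} = 69 \left(-16\right) \frac{9 \left(-33 - \left(\left(- \frac{3}{-1} - \frac{4}{-5}\right) - -2\right)\right)}{11 - - \frac{29}{5}} = - 1104 \frac{9 \left(-33 - \left(\left(\left(-3\right) \left(-1\right) - - \frac{4}{5}\right) + 2\right)\right)}{11 + \left(\left(\left(-3\right) \left(-1\right) - - \frac{4}{5}\right) + 2\right)} = - 1104 \frac{9 \left(-33 - \left(\left(3 + \frac{4}{5}\right) + 2\right)\right)}{11 + \left(\left(3 + \frac{4}{5}\right) + 2\right)} = - 1104 \frac{9 \left(-33 - \left(\frac{19}{5} + 2\right)\right)}{11 + \left(\frac{19}{5} + 2\right)} = - 1104 \frac{9 \left(-33 - \frac{29}{5}\right)}{11 + \frac{29}{5}} = - 1104 \frac{9 \left(-33 - \frac{29}{5}\right)}{\frac{84}{5}} = - 1104 \cdot 9 \cdot \frac{5}{84} \left(- \frac{194}{5}\right) = \left(-1104\right) \left(- \frac{291}{14}\right) = \frac{160632}{7}$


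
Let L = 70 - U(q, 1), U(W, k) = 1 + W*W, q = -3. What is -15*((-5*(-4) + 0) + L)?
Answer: -1200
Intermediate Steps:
U(W, k) = 1 + W²
L = 60 (L = 70 - (1 + (-3)²) = 70 - (1 + 9) = 70 - 1*10 = 70 - 10 = 60)
-15*((-5*(-4) + 0) + L) = -15*((-5*(-4) + 0) + 60) = -15*((20 + 0) + 60) = -15*(20 + 60) = -15*80 = -1200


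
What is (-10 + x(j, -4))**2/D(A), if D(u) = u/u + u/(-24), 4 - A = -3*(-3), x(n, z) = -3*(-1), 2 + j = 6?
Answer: 1176/29 ≈ 40.552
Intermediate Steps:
j = 4 (j = -2 + 6 = 4)
x(n, z) = 3
A = -5 (A = 4 - (-3)*(-3) = 4 - 1*9 = 4 - 9 = -5)
D(u) = 1 - u/24 (D(u) = 1 + u*(-1/24) = 1 - u/24)
(-10 + x(j, -4))**2/D(A) = (-10 + 3)**2/(1 - 1/24*(-5)) = (-7)**2/(1 + 5/24) = 49/(29/24) = 49*(24/29) = 1176/29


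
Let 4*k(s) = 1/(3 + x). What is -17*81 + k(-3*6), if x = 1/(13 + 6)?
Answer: -319445/232 ≈ -1376.9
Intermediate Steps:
x = 1/19 ≈ 0.052632
k(s) = 19/232 (k(s) = 1/(4*(3 + 1/19)) = 1/(4*(58/19)) = (1/4)*(19/58) = 19/232)
-17*81 + k(-3*6) = -17*81 + 19/232 = -1377 + 19/232 = -319445/232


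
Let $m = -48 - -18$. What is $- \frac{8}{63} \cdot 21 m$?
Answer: $80$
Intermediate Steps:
$m = -30$ ($m = -48 + 18 = -30$)
$- \frac{8}{63} \cdot 21 m = - \frac{8}{63} \cdot 21 \left(-30\right) = \left(-8\right) \frac{1}{63} \cdot 21 \left(-30\right) = \left(- \frac{8}{63}\right) 21 \left(-30\right) = \left(- \frac{8}{3}\right) \left(-30\right) = 80$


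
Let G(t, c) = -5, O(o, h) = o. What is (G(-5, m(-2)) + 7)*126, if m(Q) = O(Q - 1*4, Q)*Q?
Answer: 252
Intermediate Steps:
m(Q) = Q*(-4 + Q) (m(Q) = (Q - 1*4)*Q = (Q - 4)*Q = (-4 + Q)*Q = Q*(-4 + Q))
(G(-5, m(-2)) + 7)*126 = (-5 + 7)*126 = 2*126 = 252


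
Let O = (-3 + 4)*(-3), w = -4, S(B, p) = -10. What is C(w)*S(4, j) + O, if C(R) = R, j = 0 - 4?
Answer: 37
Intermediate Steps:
j = -4
O = -3 (O = 1*(-3) = -3)
C(w)*S(4, j) + O = -4*(-10) - 3 = 40 - 3 = 37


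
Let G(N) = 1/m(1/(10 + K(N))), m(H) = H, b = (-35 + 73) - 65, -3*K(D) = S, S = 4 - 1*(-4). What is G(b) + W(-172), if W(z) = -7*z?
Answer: 3634/3 ≈ 1211.3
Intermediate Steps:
S = 8 (S = 4 + 4 = 8)
K(D) = -8/3 (K(D) = -⅓*8 = -8/3)
b = -27 (b = 38 - 65 = -27)
G(N) = 22/3 (G(N) = 1/(1/(10 - 8/3)) = 1/(1/(22/3)) = 1/(3/22) = 22/3)
G(b) + W(-172) = 22/3 - 7*(-172) = 22/3 + 1204 = 3634/3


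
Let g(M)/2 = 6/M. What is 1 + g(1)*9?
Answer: 109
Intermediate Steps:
g(M) = 12/M (g(M) = 2*(6/M) = 12/M)
1 + g(1)*9 = 1 + (12/1)*9 = 1 + (12*1)*9 = 1 + 12*9 = 1 + 108 = 109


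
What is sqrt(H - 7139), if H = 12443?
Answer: 2*sqrt(1326) ≈ 72.829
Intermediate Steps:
sqrt(H - 7139) = sqrt(12443 - 7139) = sqrt(5304) = 2*sqrt(1326)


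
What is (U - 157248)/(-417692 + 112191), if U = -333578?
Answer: 70118/43643 ≈ 1.6066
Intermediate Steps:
(U - 157248)/(-417692 + 112191) = (-333578 - 157248)/(-417692 + 112191) = -490826/(-305501) = -490826*(-1/305501) = 70118/43643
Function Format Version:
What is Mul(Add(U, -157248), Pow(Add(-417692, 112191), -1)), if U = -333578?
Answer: Rational(70118, 43643) ≈ 1.6066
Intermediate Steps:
Mul(Add(U, -157248), Pow(Add(-417692, 112191), -1)) = Mul(Add(-333578, -157248), Pow(Add(-417692, 112191), -1)) = Mul(-490826, Pow(-305501, -1)) = Mul(-490826, Rational(-1, 305501)) = Rational(70118, 43643)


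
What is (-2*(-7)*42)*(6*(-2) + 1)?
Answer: -6468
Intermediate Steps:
(-2*(-7)*42)*(6*(-2) + 1) = (14*42)*(-12 + 1) = 588*(-11) = -6468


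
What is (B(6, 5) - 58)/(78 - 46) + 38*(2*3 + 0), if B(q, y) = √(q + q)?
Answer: 3619/16 + √3/16 ≈ 226.30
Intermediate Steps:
B(q, y) = √2*√q (B(q, y) = √(2*q) = √2*√q)
(B(6, 5) - 58)/(78 - 46) + 38*(2*3 + 0) = (√2*√6 - 58)/(78 - 46) + 38*(2*3 + 0) = (2*√3 - 58)/32 + 38*(6 + 0) = (-58 + 2*√3)*(1/32) + 38*6 = (-29/16 + √3/16) + 228 = 3619/16 + √3/16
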